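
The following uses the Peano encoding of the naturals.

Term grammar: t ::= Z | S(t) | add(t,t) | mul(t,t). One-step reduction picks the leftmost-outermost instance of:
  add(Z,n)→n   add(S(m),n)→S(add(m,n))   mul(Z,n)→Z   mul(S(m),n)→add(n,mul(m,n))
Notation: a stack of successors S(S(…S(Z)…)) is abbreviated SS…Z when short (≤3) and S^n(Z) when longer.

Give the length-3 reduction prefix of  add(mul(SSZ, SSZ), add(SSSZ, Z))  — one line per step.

Answer: after 3 steps: S(add(add(SZ, mul(SZ, SSZ)), add(SSSZ, Z)))

Reduction:
  start: add(mul(SSZ, SSZ), add(SSSZ, Z))
  step 1: add(add(SSZ, mul(SZ, SSZ)), add(SSSZ, Z))
  step 2: add(S(add(SZ, mul(SZ, SSZ))), add(SSSZ, Z))
  step 3: S(add(add(SZ, mul(SZ, SSZ)), add(SSSZ, Z)))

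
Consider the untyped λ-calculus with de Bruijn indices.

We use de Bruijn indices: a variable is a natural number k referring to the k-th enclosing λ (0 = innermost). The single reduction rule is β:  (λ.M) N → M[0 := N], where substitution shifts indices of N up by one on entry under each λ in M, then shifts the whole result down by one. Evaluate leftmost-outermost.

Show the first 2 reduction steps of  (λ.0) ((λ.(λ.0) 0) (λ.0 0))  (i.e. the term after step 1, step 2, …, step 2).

Answer: after 2 steps: (λ.0) (λ.0 0)

Reduction:
  start: (λ.0) ((λ.(λ.0) 0) (λ.0 0))
  step 1: (λ.(λ.0) 0) (λ.0 0)
  step 2: (λ.0) (λ.0 0)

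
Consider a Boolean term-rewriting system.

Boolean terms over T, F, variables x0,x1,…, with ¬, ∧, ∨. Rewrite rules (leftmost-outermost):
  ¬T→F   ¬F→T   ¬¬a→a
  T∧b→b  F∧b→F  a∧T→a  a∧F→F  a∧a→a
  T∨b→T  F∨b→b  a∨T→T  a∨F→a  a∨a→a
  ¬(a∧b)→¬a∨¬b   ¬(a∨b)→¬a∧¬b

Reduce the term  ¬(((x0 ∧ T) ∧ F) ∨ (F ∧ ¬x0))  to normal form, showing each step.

  start: ¬(((x0 ∧ T) ∧ F) ∨ (F ∧ ¬x0))
  →1  ¬((x0 ∧ T) ∧ F) ∧ ¬(F ∧ ¬x0)
  →2  (¬(x0 ∧ T) ∨ ¬F) ∧ ¬(F ∧ ¬x0)
  →3  ((¬x0 ∨ ¬T) ∨ ¬F) ∧ ¬(F ∧ ¬x0)
  →4  ((¬x0 ∨ F) ∨ ¬F) ∧ ¬(F ∧ ¬x0)
  →5  (¬x0 ∨ ¬F) ∧ ¬(F ∧ ¬x0)
  →6  (¬x0 ∨ T) ∧ ¬(F ∧ ¬x0)
  →7  T ∧ ¬(F ∧ ¬x0)
  →8  ¬(F ∧ ¬x0)
  →9  ¬F ∨ ¬¬x0
  →10  T ∨ ¬¬x0
  →11  T

Answer: normal form = T  (in 11 steps)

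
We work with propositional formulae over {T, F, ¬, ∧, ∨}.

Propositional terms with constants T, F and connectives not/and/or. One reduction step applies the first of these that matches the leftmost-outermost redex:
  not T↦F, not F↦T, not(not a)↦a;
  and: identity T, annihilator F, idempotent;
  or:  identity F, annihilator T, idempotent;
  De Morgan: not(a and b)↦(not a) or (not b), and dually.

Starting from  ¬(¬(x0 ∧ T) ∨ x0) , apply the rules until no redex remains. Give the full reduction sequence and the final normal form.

Answer: normal form = x0 ∧ ¬x0  (in 3 steps)

Working:
  start: ¬(¬(x0 ∧ T) ∨ x0)
  step 1: ¬¬(x0 ∧ T) ∧ ¬x0
  step 2: (x0 ∧ T) ∧ ¬x0
  step 3: x0 ∧ ¬x0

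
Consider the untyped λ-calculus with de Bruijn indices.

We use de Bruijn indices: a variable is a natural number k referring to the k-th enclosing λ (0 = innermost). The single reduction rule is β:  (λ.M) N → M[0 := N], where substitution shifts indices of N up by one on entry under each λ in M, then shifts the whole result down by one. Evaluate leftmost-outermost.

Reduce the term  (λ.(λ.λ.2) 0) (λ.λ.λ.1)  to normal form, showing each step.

  start: (λ.(λ.λ.2) 0) (λ.λ.λ.1)
  →1  (λ.λ.λ.λ.λ.1) (λ.λ.λ.1)
  →2  λ.λ.λ.λ.1

Answer: normal form = λ.λ.λ.λ.1  (in 2 steps)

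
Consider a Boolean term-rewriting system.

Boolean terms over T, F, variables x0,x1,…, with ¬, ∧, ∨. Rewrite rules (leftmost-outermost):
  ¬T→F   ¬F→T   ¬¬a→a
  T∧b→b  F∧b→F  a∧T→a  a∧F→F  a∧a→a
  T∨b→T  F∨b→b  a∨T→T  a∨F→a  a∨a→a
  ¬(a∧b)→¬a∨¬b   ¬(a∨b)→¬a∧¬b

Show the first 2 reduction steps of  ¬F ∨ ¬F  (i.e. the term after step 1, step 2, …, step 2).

  start: ¬F ∨ ¬F
  [1] ¬F
  [2] T

Answer: after 2 steps: T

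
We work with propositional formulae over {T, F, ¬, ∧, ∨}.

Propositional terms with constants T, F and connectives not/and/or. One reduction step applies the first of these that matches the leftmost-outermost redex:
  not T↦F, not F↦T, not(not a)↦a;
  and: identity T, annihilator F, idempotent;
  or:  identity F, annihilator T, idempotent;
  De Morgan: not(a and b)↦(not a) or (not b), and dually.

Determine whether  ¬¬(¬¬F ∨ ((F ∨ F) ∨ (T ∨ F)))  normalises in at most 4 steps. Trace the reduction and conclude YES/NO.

Answer: NO — after 4 steps the term is F ∨ (T ∨ F), not yet normal

Reduction:
  start: ¬¬(¬¬F ∨ ((F ∨ F) ∨ (T ∨ F)))
  step 1: ¬¬F ∨ ((F ∨ F) ∨ (T ∨ F))
  step 2: F ∨ ((F ∨ F) ∨ (T ∨ F))
  step 3: (F ∨ F) ∨ (T ∨ F)
  step 4: F ∨ (T ∨ F)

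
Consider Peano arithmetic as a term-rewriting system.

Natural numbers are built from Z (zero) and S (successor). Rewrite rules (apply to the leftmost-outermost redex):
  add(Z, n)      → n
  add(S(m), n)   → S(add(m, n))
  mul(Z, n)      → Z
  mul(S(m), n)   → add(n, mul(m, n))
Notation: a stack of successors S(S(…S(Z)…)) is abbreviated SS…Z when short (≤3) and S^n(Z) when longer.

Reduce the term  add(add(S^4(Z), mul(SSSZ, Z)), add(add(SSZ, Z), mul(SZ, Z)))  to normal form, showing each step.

Answer: normal form = S^6(Z)  (in 26 steps)

Working:
  start: add(add(S^4(Z), mul(SSSZ, Z)), add(add(SSZ, Z), mul(SZ, Z)))
  step 1: add(S(add(SSSZ, mul(SSSZ, Z))), add(add(SSZ, Z), mul(SZ, Z)))
  step 2: S(add(add(SSSZ, mul(SSSZ, Z)), add(add(SSZ, Z), mul(SZ, Z))))
  step 3: S(add(S(add(SSZ, mul(SSSZ, Z))), add(add(SSZ, Z), mul(SZ, Z))))
  step 4: S(S(add(add(SSZ, mul(SSSZ, Z)), add(add(SSZ, Z), mul(SZ, Z)))))
  step 5: S(S(add(S(add(SZ, mul(SSSZ, Z))), add(add(SSZ, Z), mul(SZ, Z)))))
  step 6: S(S(S(add(add(SZ, mul(SSSZ, Z)), add(add(SSZ, Z), mul(SZ, Z))))))
  step 7: S(S(S(add(S(add(Z, mul(SSSZ, Z))), add(add(SSZ, Z), mul(SZ, Z))))))
  step 8: S(S(S(S(add(add(Z, mul(SSSZ, Z)), add(add(SSZ, Z), mul(SZ, Z)))))))
  step 9: S(S(S(S(add(mul(SSSZ, Z), add(add(SSZ, Z), mul(SZ, Z)))))))
  step 10: S(S(S(S(add(add(Z, mul(SSZ, Z)), add(add(SSZ, Z), mul(SZ, Z)))))))
  step 11: S(S(S(S(add(mul(SSZ, Z), add(add(SSZ, Z), mul(SZ, Z)))))))
  step 12: S(S(S(S(add(add(Z, mul(SZ, Z)), add(add(SSZ, Z), mul(SZ, Z)))))))
  step 13: S(S(S(S(add(mul(SZ, Z), add(add(SSZ, Z), mul(SZ, Z)))))))
  step 14: S(S(S(S(add(add(Z, mul(Z, Z)), add(add(SSZ, Z), mul(SZ, Z)))))))
  step 15: S(S(S(S(add(mul(Z, Z), add(add(SSZ, Z), mul(SZ, Z)))))))
  step 16: S(S(S(S(add(Z, add(add(SSZ, Z), mul(SZ, Z)))))))
  step 17: S(S(S(S(add(add(SSZ, Z), mul(SZ, Z))))))
  step 18: S(S(S(S(add(S(add(SZ, Z)), mul(SZ, Z))))))
  step 19: S(S(S(S(S(add(add(SZ, Z), mul(SZ, Z)))))))
  step 20: S(S(S(S(S(add(S(add(Z, Z)), mul(SZ, Z)))))))
  step 21: S(S(S(S(S(S(add(add(Z, Z), mul(SZ, Z))))))))
  step 22: S(S(S(S(S(S(add(Z, mul(SZ, Z))))))))
  step 23: S(S(S(S(S(S(mul(SZ, Z)))))))
  step 24: S(S(S(S(S(S(add(Z, mul(Z, Z))))))))
  step 25: S(S(S(S(S(S(mul(Z, Z)))))))
  step 26: S^6(Z)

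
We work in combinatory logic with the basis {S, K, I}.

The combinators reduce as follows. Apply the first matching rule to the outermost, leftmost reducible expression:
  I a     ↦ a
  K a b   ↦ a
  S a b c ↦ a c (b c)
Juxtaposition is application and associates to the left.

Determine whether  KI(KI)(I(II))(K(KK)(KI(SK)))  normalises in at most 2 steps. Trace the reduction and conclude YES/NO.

Answer: NO — after 2 steps the term is I(II)(K(KK)(KI(SK))), not yet normal

Reduction:
  start: KI(KI)(I(II))(K(KK)(KI(SK)))
  step 1: I(I(II))(K(KK)(KI(SK)))
  step 2: I(II)(K(KK)(KI(SK)))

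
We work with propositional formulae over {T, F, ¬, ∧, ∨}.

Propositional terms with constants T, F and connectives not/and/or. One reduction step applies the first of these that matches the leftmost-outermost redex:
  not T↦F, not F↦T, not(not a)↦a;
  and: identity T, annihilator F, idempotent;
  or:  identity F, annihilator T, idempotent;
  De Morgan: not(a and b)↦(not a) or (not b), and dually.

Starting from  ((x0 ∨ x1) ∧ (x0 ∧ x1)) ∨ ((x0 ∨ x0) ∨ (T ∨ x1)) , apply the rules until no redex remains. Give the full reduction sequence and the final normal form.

Answer: normal form = T  (in 4 steps)

Derivation:
  start: ((x0 ∨ x1) ∧ (x0 ∧ x1)) ∨ ((x0 ∨ x0) ∨ (T ∨ x1))
  →1  ((x0 ∨ x1) ∧ (x0 ∧ x1)) ∨ (x0 ∨ (T ∨ x1))
  →2  ((x0 ∨ x1) ∧ (x0 ∧ x1)) ∨ (x0 ∨ T)
  →3  ((x0 ∨ x1) ∧ (x0 ∧ x1)) ∨ T
  →4  T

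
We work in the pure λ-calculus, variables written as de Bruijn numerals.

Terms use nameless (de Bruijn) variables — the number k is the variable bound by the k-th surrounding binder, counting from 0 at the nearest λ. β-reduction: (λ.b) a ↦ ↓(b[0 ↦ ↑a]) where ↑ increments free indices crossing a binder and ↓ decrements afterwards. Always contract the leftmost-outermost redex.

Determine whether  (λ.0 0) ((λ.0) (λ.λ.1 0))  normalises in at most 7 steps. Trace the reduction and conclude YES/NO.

  start: (λ.0 0) ((λ.0) (λ.λ.1 0))
  step 1: (λ.0) (λ.λ.1 0) ((λ.0) (λ.λ.1 0))
  step 2: (λ.λ.1 0) ((λ.0) (λ.λ.1 0))
  step 3: λ.(λ.0) (λ.λ.1 0) 0
  step 4: λ.(λ.λ.1 0) 0
  step 5: λ.λ.1 0

Answer: YES — reaches normal form λ.λ.1 0 in 5 ≤ 7 steps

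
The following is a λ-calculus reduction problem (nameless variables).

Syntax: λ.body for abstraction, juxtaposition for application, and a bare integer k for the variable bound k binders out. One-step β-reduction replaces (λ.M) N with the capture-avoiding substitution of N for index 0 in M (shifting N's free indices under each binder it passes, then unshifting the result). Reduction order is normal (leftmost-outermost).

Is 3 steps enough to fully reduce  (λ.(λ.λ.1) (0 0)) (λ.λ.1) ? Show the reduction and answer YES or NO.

  start: (λ.(λ.λ.1) (0 0)) (λ.λ.1)
  step 1: (λ.λ.1) ((λ.λ.1) (λ.λ.1))
  step 2: λ.(λ.λ.1) (λ.λ.1)
  step 3: λ.λ.λ.λ.1

Answer: YES — reaches normal form λ.λ.λ.λ.1 in 3 ≤ 3 steps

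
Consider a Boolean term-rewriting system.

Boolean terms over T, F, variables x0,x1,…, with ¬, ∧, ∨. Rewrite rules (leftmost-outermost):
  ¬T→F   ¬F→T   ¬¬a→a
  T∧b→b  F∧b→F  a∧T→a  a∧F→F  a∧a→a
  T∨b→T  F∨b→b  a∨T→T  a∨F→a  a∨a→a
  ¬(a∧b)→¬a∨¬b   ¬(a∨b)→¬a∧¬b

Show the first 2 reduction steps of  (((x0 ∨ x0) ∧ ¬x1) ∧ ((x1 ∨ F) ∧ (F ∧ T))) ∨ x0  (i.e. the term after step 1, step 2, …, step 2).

Answer: after 2 steps: ((x0 ∧ ¬x1) ∧ (x1 ∧ (F ∧ T))) ∨ x0

Working:
  start: (((x0 ∨ x0) ∧ ¬x1) ∧ ((x1 ∨ F) ∧ (F ∧ T))) ∨ x0
  [1] ((x0 ∧ ¬x1) ∧ ((x1 ∨ F) ∧ (F ∧ T))) ∨ x0
  [2] ((x0 ∧ ¬x1) ∧ (x1 ∧ (F ∧ T))) ∨ x0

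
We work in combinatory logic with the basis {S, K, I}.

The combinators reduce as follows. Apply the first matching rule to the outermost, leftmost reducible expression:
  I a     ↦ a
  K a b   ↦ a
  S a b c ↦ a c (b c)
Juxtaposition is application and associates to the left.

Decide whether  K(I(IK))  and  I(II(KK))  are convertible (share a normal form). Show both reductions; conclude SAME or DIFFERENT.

Term A:
  start: K(I(IK))
  step 1: K(IK)
  step 2: KK

Term B:
  start: I(II(KK))
  step 1: II(KK)
  step 2: I(KK)
  step 3: KK

Answer: SAME — A ⇓ KK, B ⇓ KK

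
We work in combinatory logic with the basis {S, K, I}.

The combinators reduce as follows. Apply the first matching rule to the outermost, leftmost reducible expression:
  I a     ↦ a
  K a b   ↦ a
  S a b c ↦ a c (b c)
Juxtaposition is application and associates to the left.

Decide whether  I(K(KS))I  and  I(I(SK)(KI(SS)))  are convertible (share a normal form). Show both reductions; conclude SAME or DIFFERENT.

Answer: DIFFERENT — A ⇓ KS, B ⇓ SKI

Reduction:
Term A:
  start: I(K(KS))I
  [1] K(KS)I
  [2] KS

Term B:
  start: I(I(SK)(KI(SS)))
  [1] I(SK)(KI(SS))
  [2] SK(KI(SS))
  [3] SKI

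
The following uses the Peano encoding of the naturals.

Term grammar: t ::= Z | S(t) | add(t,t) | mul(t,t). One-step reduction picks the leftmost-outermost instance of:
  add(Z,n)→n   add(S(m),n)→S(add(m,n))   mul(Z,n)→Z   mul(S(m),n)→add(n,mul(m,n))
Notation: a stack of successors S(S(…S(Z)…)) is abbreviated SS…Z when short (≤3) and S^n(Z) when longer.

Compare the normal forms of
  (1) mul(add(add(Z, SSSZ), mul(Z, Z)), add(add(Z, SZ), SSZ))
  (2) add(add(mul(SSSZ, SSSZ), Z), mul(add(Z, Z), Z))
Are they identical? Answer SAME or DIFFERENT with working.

Term A:
  start: mul(add(add(Z, SSSZ), mul(Z, Z)), add(add(Z, SZ), SSZ))
  [1] mul(add(SSSZ, mul(Z, Z)), add(add(Z, SZ), SSZ))
  [2] mul(S(add(SSZ, mul(Z, Z))), add(add(Z, SZ), SSZ))
  [3] add(add(add(Z, SZ), SSZ), mul(add(SSZ, mul(Z, Z)), add(add(Z, SZ), SSZ)))
  [4] add(add(SZ, SSZ), mul(add(SSZ, mul(Z, Z)), add(add(Z, SZ), SSZ)))
  [5] add(S(add(Z, SSZ)), mul(add(SSZ, mul(Z, Z)), add(add(Z, SZ), SSZ)))
  [6] S(add(add(Z, SSZ), mul(add(SSZ, mul(Z, Z)), add(add(Z, SZ), SSZ))))
  [7] S(add(SSZ, mul(add(SSZ, mul(Z, Z)), add(add(Z, SZ), SSZ))))
  [8] S(S(add(SZ, mul(add(SSZ, mul(Z, Z)), add(add(Z, SZ), SSZ)))))
  [9] S(S(S(add(Z, mul(add(SSZ, mul(Z, Z)), add(add(Z, SZ), SSZ))))))
  [10] S(S(S(mul(add(SSZ, mul(Z, Z)), add(add(Z, SZ), SSZ)))))
  [11] S(S(S(mul(S(add(SZ, mul(Z, Z))), add(add(Z, SZ), SSZ)))))
  [12] S(S(S(add(add(add(Z, SZ), SSZ), mul(add(SZ, mul(Z, Z)), add(add(Z, SZ), SSZ))))))
  [13] S(S(S(add(add(SZ, SSZ), mul(add(SZ, mul(Z, Z)), add(add(Z, SZ), SSZ))))))
  [14] S(S(S(add(S(add(Z, SSZ)), mul(add(SZ, mul(Z, Z)), add(add(Z, SZ), SSZ))))))
  [15] S(S(S(S(add(add(Z, SSZ), mul(add(SZ, mul(Z, Z)), add(add(Z, SZ), SSZ)))))))
  [16] S(S(S(S(add(SSZ, mul(add(SZ, mul(Z, Z)), add(add(Z, SZ), SSZ)))))))
  [17] S(S(S(S(S(add(SZ, mul(add(SZ, mul(Z, Z)), add(add(Z, SZ), SSZ))))))))
  [18] S(S(S(S(S(S(add(Z, mul(add(SZ, mul(Z, Z)), add(add(Z, SZ), SSZ)))))))))
  [19] S(S(S(S(S(S(mul(add(SZ, mul(Z, Z)), add(add(Z, SZ), SSZ))))))))
  [20] S(S(S(S(S(S(mul(S(add(Z, mul(Z, Z))), add(add(Z, SZ), SSZ))))))))
  [21] S(S(S(S(S(S(add(add(add(Z, SZ), SSZ), mul(add(Z, mul(Z, Z)), add(add(Z, SZ), SSZ)))))))))
  [22] S(S(S(S(S(S(add(add(SZ, SSZ), mul(add(Z, mul(Z, Z)), add(add(Z, SZ), SSZ)))))))))
  [23] S(S(S(S(S(S(add(S(add(Z, SSZ)), mul(add(Z, mul(Z, Z)), add(add(Z, SZ), SSZ)))))))))
  [24] S(S(S(S(S(S(S(add(add(Z, SSZ), mul(add(Z, mul(Z, Z)), add(add(Z, SZ), SSZ))))))))))
  [25] S(S(S(S(S(S(S(add(SSZ, mul(add(Z, mul(Z, Z)), add(add(Z, SZ), SSZ))))))))))
  [26] S(S(S(S(S(S(S(S(add(SZ, mul(add(Z, mul(Z, Z)), add(add(Z, SZ), SSZ)))))))))))
  [27] S(S(S(S(S(S(S(S(S(add(Z, mul(add(Z, mul(Z, Z)), add(add(Z, SZ), SSZ))))))))))))
  [28] S(S(S(S(S(S(S(S(S(mul(add(Z, mul(Z, Z)), add(add(Z, SZ), SSZ)))))))))))
  [29] S(S(S(S(S(S(S(S(S(mul(mul(Z, Z), add(add(Z, SZ), SSZ)))))))))))
  [30] S(S(S(S(S(S(S(S(S(mul(Z, add(add(Z, SZ), SSZ)))))))))))
  [31] S^9(Z)

Term B:
  start: add(add(mul(SSSZ, SSSZ), Z), mul(add(Z, Z), Z))
  [1] add(add(add(SSSZ, mul(SSZ, SSSZ)), Z), mul(add(Z, Z), Z))
  [2] add(add(S(add(SSZ, mul(SSZ, SSSZ))), Z), mul(add(Z, Z), Z))
  [3] add(S(add(add(SSZ, mul(SSZ, SSSZ)), Z)), mul(add(Z, Z), Z))
  [4] S(add(add(add(SSZ, mul(SSZ, SSSZ)), Z), mul(add(Z, Z), Z)))
  [5] S(add(add(S(add(SZ, mul(SSZ, SSSZ))), Z), mul(add(Z, Z), Z)))
  [6] S(add(S(add(add(SZ, mul(SSZ, SSSZ)), Z)), mul(add(Z, Z), Z)))
  [7] S(S(add(add(add(SZ, mul(SSZ, SSSZ)), Z), mul(add(Z, Z), Z))))
  [8] S(S(add(add(S(add(Z, mul(SSZ, SSSZ))), Z), mul(add(Z, Z), Z))))
  [9] S(S(add(S(add(add(Z, mul(SSZ, SSSZ)), Z)), mul(add(Z, Z), Z))))
  [10] S(S(S(add(add(add(Z, mul(SSZ, SSSZ)), Z), mul(add(Z, Z), Z)))))
  [11] S(S(S(add(add(mul(SSZ, SSSZ), Z), mul(add(Z, Z), Z)))))
  [12] S(S(S(add(add(add(SSSZ, mul(SZ, SSSZ)), Z), mul(add(Z, Z), Z)))))
  [13] S(S(S(add(add(S(add(SSZ, mul(SZ, SSSZ))), Z), mul(add(Z, Z), Z)))))
  [14] S(S(S(add(S(add(add(SSZ, mul(SZ, SSSZ)), Z)), mul(add(Z, Z), Z)))))
  [15] S(S(S(S(add(add(add(SSZ, mul(SZ, SSSZ)), Z), mul(add(Z, Z), Z))))))
  [16] S(S(S(S(add(add(S(add(SZ, mul(SZ, SSSZ))), Z), mul(add(Z, Z), Z))))))
  [17] S(S(S(S(add(S(add(add(SZ, mul(SZ, SSSZ)), Z)), mul(add(Z, Z), Z))))))
  [18] S(S(S(S(S(add(add(add(SZ, mul(SZ, SSSZ)), Z), mul(add(Z, Z), Z)))))))
  [19] S(S(S(S(S(add(add(S(add(Z, mul(SZ, SSSZ))), Z), mul(add(Z, Z), Z)))))))
  [20] S(S(S(S(S(add(S(add(add(Z, mul(SZ, SSSZ)), Z)), mul(add(Z, Z), Z)))))))
  [21] S(S(S(S(S(S(add(add(add(Z, mul(SZ, SSSZ)), Z), mul(add(Z, Z), Z))))))))
  [22] S(S(S(S(S(S(add(add(mul(SZ, SSSZ), Z), mul(add(Z, Z), Z))))))))
  [23] S(S(S(S(S(S(add(add(add(SSSZ, mul(Z, SSSZ)), Z), mul(add(Z, Z), Z))))))))
  [24] S(S(S(S(S(S(add(add(S(add(SSZ, mul(Z, SSSZ))), Z), mul(add(Z, Z), Z))))))))
  [25] S(S(S(S(S(S(add(S(add(add(SSZ, mul(Z, SSSZ)), Z)), mul(add(Z, Z), Z))))))))
  [26] S(S(S(S(S(S(S(add(add(add(SSZ, mul(Z, SSSZ)), Z), mul(add(Z, Z), Z)))))))))
  [27] S(S(S(S(S(S(S(add(add(S(add(SZ, mul(Z, SSSZ))), Z), mul(add(Z, Z), Z)))))))))
  [28] S(S(S(S(S(S(S(add(S(add(add(SZ, mul(Z, SSSZ)), Z)), mul(add(Z, Z), Z)))))))))
  [29] S(S(S(S(S(S(S(S(add(add(add(SZ, mul(Z, SSSZ)), Z), mul(add(Z, Z), Z))))))))))
  [30] S(S(S(S(S(S(S(S(add(add(S(add(Z, mul(Z, SSSZ))), Z), mul(add(Z, Z), Z))))))))))
  [31] S(S(S(S(S(S(S(S(add(S(add(add(Z, mul(Z, SSSZ)), Z)), mul(add(Z, Z), Z))))))))))
  [32] S(S(S(S(S(S(S(S(S(add(add(add(Z, mul(Z, SSSZ)), Z), mul(add(Z, Z), Z)))))))))))
  [33] S(S(S(S(S(S(S(S(S(add(add(mul(Z, SSSZ), Z), mul(add(Z, Z), Z)))))))))))
  [34] S(S(S(S(S(S(S(S(S(add(add(Z, Z), mul(add(Z, Z), Z)))))))))))
  [35] S(S(S(S(S(S(S(S(S(add(Z, mul(add(Z, Z), Z)))))))))))
  [36] S(S(S(S(S(S(S(S(S(mul(add(Z, Z), Z))))))))))
  [37] S(S(S(S(S(S(S(S(S(mul(Z, Z))))))))))
  [38] S^9(Z)

Answer: SAME — A ⇓ S^9(Z), B ⇓ S^9(Z)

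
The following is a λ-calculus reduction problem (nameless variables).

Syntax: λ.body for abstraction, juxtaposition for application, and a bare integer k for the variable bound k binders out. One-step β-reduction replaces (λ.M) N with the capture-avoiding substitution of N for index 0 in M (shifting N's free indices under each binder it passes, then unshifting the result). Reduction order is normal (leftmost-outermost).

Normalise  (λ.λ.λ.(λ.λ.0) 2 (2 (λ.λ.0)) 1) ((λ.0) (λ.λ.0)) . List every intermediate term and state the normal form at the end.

  start: (λ.λ.λ.(λ.λ.0) 2 (2 (λ.λ.0)) 1) ((λ.0) (λ.λ.0))
  step 1: λ.λ.(λ.λ.0) ((λ.0) (λ.λ.0)) ((λ.0) (λ.λ.0) (λ.λ.0)) 1
  step 2: λ.λ.(λ.0) ((λ.0) (λ.λ.0) (λ.λ.0)) 1
  step 3: λ.λ.(λ.0) (λ.λ.0) (λ.λ.0) 1
  step 4: λ.λ.(λ.λ.0) (λ.λ.0) 1
  step 5: λ.λ.(λ.0) 1
  step 6: λ.λ.1

Answer: normal form = λ.λ.1  (in 6 steps)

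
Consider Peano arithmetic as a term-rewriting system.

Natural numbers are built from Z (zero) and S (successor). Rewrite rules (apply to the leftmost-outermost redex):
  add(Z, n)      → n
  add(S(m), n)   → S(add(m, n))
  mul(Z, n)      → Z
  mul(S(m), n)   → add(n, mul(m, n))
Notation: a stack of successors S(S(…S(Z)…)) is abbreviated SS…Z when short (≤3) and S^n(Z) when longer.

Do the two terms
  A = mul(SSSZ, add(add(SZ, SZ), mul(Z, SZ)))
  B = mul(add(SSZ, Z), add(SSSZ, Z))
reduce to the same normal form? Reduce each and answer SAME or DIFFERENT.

Answer: SAME — A ⇓ S^6(Z), B ⇓ S^6(Z)

Derivation:
Term A:
  start: mul(SSSZ, add(add(SZ, SZ), mul(Z, SZ)))
  [1] add(add(add(SZ, SZ), mul(Z, SZ)), mul(SSZ, add(add(SZ, SZ), mul(Z, SZ))))
  [2] add(add(S(add(Z, SZ)), mul(Z, SZ)), mul(SSZ, add(add(SZ, SZ), mul(Z, SZ))))
  [3] add(S(add(add(Z, SZ), mul(Z, SZ))), mul(SSZ, add(add(SZ, SZ), mul(Z, SZ))))
  [4] S(add(add(add(Z, SZ), mul(Z, SZ)), mul(SSZ, add(add(SZ, SZ), mul(Z, SZ)))))
  [5] S(add(add(SZ, mul(Z, SZ)), mul(SSZ, add(add(SZ, SZ), mul(Z, SZ)))))
  [6] S(add(S(add(Z, mul(Z, SZ))), mul(SSZ, add(add(SZ, SZ), mul(Z, SZ)))))
  [7] S(S(add(add(Z, mul(Z, SZ)), mul(SSZ, add(add(SZ, SZ), mul(Z, SZ))))))
  [8] S(S(add(mul(Z, SZ), mul(SSZ, add(add(SZ, SZ), mul(Z, SZ))))))
  [9] S(S(add(Z, mul(SSZ, add(add(SZ, SZ), mul(Z, SZ))))))
  [10] S(S(mul(SSZ, add(add(SZ, SZ), mul(Z, SZ)))))
  [11] S(S(add(add(add(SZ, SZ), mul(Z, SZ)), mul(SZ, add(add(SZ, SZ), mul(Z, SZ))))))
  [12] S(S(add(add(S(add(Z, SZ)), mul(Z, SZ)), mul(SZ, add(add(SZ, SZ), mul(Z, SZ))))))
  [13] S(S(add(S(add(add(Z, SZ), mul(Z, SZ))), mul(SZ, add(add(SZ, SZ), mul(Z, SZ))))))
  [14] S(S(S(add(add(add(Z, SZ), mul(Z, SZ)), mul(SZ, add(add(SZ, SZ), mul(Z, SZ)))))))
  [15] S(S(S(add(add(SZ, mul(Z, SZ)), mul(SZ, add(add(SZ, SZ), mul(Z, SZ)))))))
  [16] S(S(S(add(S(add(Z, mul(Z, SZ))), mul(SZ, add(add(SZ, SZ), mul(Z, SZ)))))))
  [17] S(S(S(S(add(add(Z, mul(Z, SZ)), mul(SZ, add(add(SZ, SZ), mul(Z, SZ))))))))
  [18] S(S(S(S(add(mul(Z, SZ), mul(SZ, add(add(SZ, SZ), mul(Z, SZ))))))))
  [19] S(S(S(S(add(Z, mul(SZ, add(add(SZ, SZ), mul(Z, SZ))))))))
  [20] S(S(S(S(mul(SZ, add(add(SZ, SZ), mul(Z, SZ)))))))
  [21] S(S(S(S(add(add(add(SZ, SZ), mul(Z, SZ)), mul(Z, add(add(SZ, SZ), mul(Z, SZ))))))))
  [22] S(S(S(S(add(add(S(add(Z, SZ)), mul(Z, SZ)), mul(Z, add(add(SZ, SZ), mul(Z, SZ))))))))
  [23] S(S(S(S(add(S(add(add(Z, SZ), mul(Z, SZ))), mul(Z, add(add(SZ, SZ), mul(Z, SZ))))))))
  [24] S(S(S(S(S(add(add(add(Z, SZ), mul(Z, SZ)), mul(Z, add(add(SZ, SZ), mul(Z, SZ)))))))))
  [25] S(S(S(S(S(add(add(SZ, mul(Z, SZ)), mul(Z, add(add(SZ, SZ), mul(Z, SZ)))))))))
  [26] S(S(S(S(S(add(S(add(Z, mul(Z, SZ))), mul(Z, add(add(SZ, SZ), mul(Z, SZ)))))))))
  [27] S(S(S(S(S(S(add(add(Z, mul(Z, SZ)), mul(Z, add(add(SZ, SZ), mul(Z, SZ))))))))))
  [28] S(S(S(S(S(S(add(mul(Z, SZ), mul(Z, add(add(SZ, SZ), mul(Z, SZ))))))))))
  [29] S(S(S(S(S(S(add(Z, mul(Z, add(add(SZ, SZ), mul(Z, SZ))))))))))
  [30] S(S(S(S(S(S(mul(Z, add(add(SZ, SZ), mul(Z, SZ)))))))))
  [31] S^6(Z)

Term B:
  start: mul(add(SSZ, Z), add(SSSZ, Z))
  [1] mul(S(add(SZ, Z)), add(SSSZ, Z))
  [2] add(add(SSSZ, Z), mul(add(SZ, Z), add(SSSZ, Z)))
  [3] add(S(add(SSZ, Z)), mul(add(SZ, Z), add(SSSZ, Z)))
  [4] S(add(add(SSZ, Z), mul(add(SZ, Z), add(SSSZ, Z))))
  [5] S(add(S(add(SZ, Z)), mul(add(SZ, Z), add(SSSZ, Z))))
  [6] S(S(add(add(SZ, Z), mul(add(SZ, Z), add(SSSZ, Z)))))
  [7] S(S(add(S(add(Z, Z)), mul(add(SZ, Z), add(SSSZ, Z)))))
  [8] S(S(S(add(add(Z, Z), mul(add(SZ, Z), add(SSSZ, Z))))))
  [9] S(S(S(add(Z, mul(add(SZ, Z), add(SSSZ, Z))))))
  [10] S(S(S(mul(add(SZ, Z), add(SSSZ, Z)))))
  [11] S(S(S(mul(S(add(Z, Z)), add(SSSZ, Z)))))
  [12] S(S(S(add(add(SSSZ, Z), mul(add(Z, Z), add(SSSZ, Z))))))
  [13] S(S(S(add(S(add(SSZ, Z)), mul(add(Z, Z), add(SSSZ, Z))))))
  [14] S(S(S(S(add(add(SSZ, Z), mul(add(Z, Z), add(SSSZ, Z)))))))
  [15] S(S(S(S(add(S(add(SZ, Z)), mul(add(Z, Z), add(SSSZ, Z)))))))
  [16] S(S(S(S(S(add(add(SZ, Z), mul(add(Z, Z), add(SSSZ, Z))))))))
  [17] S(S(S(S(S(add(S(add(Z, Z)), mul(add(Z, Z), add(SSSZ, Z))))))))
  [18] S(S(S(S(S(S(add(add(Z, Z), mul(add(Z, Z), add(SSSZ, Z)))))))))
  [19] S(S(S(S(S(S(add(Z, mul(add(Z, Z), add(SSSZ, Z)))))))))
  [20] S(S(S(S(S(S(mul(add(Z, Z), add(SSSZ, Z))))))))
  [21] S(S(S(S(S(S(mul(Z, add(SSSZ, Z))))))))
  [22] S^6(Z)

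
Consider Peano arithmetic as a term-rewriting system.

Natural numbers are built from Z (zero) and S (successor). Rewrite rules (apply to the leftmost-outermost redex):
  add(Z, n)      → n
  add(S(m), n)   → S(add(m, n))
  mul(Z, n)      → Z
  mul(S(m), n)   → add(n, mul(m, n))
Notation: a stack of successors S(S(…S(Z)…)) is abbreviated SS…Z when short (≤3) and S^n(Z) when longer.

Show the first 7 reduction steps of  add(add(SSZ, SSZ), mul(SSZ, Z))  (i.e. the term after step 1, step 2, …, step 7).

  start: add(add(SSZ, SSZ), mul(SSZ, Z))
  step 1: add(S(add(SZ, SSZ)), mul(SSZ, Z))
  step 2: S(add(add(SZ, SSZ), mul(SSZ, Z)))
  step 3: S(add(S(add(Z, SSZ)), mul(SSZ, Z)))
  step 4: S(S(add(add(Z, SSZ), mul(SSZ, Z))))
  step 5: S(S(add(SSZ, mul(SSZ, Z))))
  step 6: S(S(S(add(SZ, mul(SSZ, Z)))))
  step 7: S(S(S(S(add(Z, mul(SSZ, Z))))))

Answer: after 7 steps: S(S(S(S(add(Z, mul(SSZ, Z))))))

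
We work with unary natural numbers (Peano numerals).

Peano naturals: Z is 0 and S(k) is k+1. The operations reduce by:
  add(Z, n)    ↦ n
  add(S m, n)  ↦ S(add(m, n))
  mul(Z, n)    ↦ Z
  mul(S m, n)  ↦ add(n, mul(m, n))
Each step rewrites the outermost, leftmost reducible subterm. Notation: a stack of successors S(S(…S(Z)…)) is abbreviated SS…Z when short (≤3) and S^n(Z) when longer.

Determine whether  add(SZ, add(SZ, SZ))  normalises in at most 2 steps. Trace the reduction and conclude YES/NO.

  start: add(SZ, add(SZ, SZ))
  [1] S(add(Z, add(SZ, SZ)))
  [2] S(add(SZ, SZ))

Answer: NO — after 2 steps the term is S(add(SZ, SZ)), not yet normal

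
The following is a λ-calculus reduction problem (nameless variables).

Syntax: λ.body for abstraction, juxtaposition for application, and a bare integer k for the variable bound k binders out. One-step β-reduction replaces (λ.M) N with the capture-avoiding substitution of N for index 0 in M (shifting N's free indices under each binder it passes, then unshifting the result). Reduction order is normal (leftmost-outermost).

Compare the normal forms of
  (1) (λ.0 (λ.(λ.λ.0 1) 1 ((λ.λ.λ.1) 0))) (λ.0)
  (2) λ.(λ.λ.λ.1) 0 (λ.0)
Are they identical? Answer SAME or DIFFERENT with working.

Answer: SAME — A ⇓ λ.λ.λ.0, B ⇓ λ.λ.λ.0

Reduction:
Term A:
  start: (λ.0 (λ.(λ.λ.0 1) 1 ((λ.λ.λ.1) 0))) (λ.0)
  →1  (λ.0) (λ.(λ.λ.0 1) (λ.0) ((λ.λ.λ.1) 0))
  →2  λ.(λ.λ.0 1) (λ.0) ((λ.λ.λ.1) 0)
  →3  λ.(λ.0 (λ.0)) ((λ.λ.λ.1) 0)
  →4  λ.(λ.λ.λ.1) 0 (λ.0)
  →5  λ.(λ.λ.1) (λ.0)
  →6  λ.λ.λ.0

Term B:
  start: λ.(λ.λ.λ.1) 0 (λ.0)
  →1  λ.(λ.λ.1) (λ.0)
  →2  λ.λ.λ.0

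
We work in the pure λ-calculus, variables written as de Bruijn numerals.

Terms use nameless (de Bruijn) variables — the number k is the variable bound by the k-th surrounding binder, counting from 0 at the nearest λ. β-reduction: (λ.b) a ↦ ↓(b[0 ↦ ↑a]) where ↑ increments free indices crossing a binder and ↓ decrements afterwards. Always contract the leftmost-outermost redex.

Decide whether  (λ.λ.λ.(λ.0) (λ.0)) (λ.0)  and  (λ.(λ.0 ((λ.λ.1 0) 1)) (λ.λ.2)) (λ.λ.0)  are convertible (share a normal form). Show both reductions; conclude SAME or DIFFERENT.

Term A:
  start: (λ.λ.λ.(λ.0) (λ.0)) (λ.0)
  step 1: λ.λ.(λ.0) (λ.0)
  step 2: λ.λ.λ.0

Term B:
  start: (λ.(λ.0 ((λ.λ.1 0) 1)) (λ.λ.2)) (λ.λ.0)
  step 1: (λ.0 ((λ.λ.1 0) (λ.λ.0))) (λ.λ.λ.λ.0)
  step 2: (λ.λ.λ.λ.0) ((λ.λ.1 0) (λ.λ.0))
  step 3: λ.λ.λ.0

Answer: SAME — A ⇓ λ.λ.λ.0, B ⇓ λ.λ.λ.0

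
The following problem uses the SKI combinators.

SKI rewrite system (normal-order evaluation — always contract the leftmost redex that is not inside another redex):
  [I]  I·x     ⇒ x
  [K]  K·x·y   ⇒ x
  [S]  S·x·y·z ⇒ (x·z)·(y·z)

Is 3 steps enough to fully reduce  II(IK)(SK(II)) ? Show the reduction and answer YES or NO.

  start: II(IK)(SK(II))
  →1  I(IK)(SK(II))
  →2  IK(SK(II))
  →3  K(SK(II))

Answer: NO — after 3 steps the term is K(SK(II)), not yet normal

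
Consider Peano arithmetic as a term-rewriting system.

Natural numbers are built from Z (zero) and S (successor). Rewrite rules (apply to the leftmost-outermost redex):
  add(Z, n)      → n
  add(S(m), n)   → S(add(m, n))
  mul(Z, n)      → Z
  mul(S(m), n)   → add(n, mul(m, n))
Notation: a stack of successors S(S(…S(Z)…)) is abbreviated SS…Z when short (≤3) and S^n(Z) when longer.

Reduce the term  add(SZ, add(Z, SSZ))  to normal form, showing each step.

  start: add(SZ, add(Z, SSZ))
  step 1: S(add(Z, add(Z, SSZ)))
  step 2: S(add(Z, SSZ))
  step 3: SSSZ

Answer: normal form = SSSZ  (in 3 steps)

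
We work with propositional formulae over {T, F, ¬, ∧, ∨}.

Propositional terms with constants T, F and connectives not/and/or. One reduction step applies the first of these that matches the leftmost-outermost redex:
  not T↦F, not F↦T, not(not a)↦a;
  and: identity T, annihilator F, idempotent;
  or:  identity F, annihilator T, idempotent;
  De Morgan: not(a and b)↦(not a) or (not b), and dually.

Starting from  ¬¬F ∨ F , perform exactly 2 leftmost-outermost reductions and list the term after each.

  start: ¬¬F ∨ F
  [1] ¬¬F
  [2] F

Answer: after 2 steps: F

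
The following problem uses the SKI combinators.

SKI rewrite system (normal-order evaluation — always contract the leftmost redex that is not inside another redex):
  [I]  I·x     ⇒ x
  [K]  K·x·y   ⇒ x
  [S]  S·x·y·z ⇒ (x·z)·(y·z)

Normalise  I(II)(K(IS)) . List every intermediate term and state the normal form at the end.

Answer: normal form = KS  (in 4 steps)

Reduction:
  start: I(II)(K(IS))
  →1  II(K(IS))
  →2  I(K(IS))
  →3  K(IS)
  →4  KS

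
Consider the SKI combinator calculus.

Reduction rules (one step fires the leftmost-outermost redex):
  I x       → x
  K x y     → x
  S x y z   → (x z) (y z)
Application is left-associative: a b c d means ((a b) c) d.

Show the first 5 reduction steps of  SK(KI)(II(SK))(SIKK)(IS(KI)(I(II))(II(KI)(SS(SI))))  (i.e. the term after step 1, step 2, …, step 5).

  start: SK(KI)(II(SK))(SIKK)(IS(KI)(I(II))(II(KI)(SS(SI))))
  [1] K(II(SK))(KI(II(SK)))(SIKK)(IS(KI)(I(II))(II(KI)(SS(SI))))
  [2] II(SK)(SIKK)(IS(KI)(I(II))(II(KI)(SS(SI))))
  [3] I(SK)(SIKK)(IS(KI)(I(II))(II(KI)(SS(SI))))
  [4] SK(SIKK)(IS(KI)(I(II))(II(KI)(SS(SI))))
  [5] K(IS(KI)(I(II))(II(KI)(SS(SI))))(SIKK(IS(KI)(I(II))(II(KI)(SS(SI)))))

Answer: after 5 steps: K(IS(KI)(I(II))(II(KI)(SS(SI))))(SIKK(IS(KI)(I(II))(II(KI)(SS(SI)))))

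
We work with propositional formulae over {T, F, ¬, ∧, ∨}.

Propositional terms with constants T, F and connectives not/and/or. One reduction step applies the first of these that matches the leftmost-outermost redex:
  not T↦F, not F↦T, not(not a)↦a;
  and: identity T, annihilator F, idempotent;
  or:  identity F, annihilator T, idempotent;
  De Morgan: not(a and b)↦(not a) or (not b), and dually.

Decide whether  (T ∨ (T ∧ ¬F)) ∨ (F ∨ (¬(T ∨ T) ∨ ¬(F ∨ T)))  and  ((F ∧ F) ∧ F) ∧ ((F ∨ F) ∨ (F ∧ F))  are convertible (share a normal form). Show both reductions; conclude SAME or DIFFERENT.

Answer: DIFFERENT — A ⇓ T, B ⇓ F

Derivation:
Term A:
  start: (T ∨ (T ∧ ¬F)) ∨ (F ∨ (¬(T ∨ T) ∨ ¬(F ∨ T)))
  →1  T ∨ (F ∨ (¬(T ∨ T) ∨ ¬(F ∨ T)))
  →2  T

Term B:
  start: ((F ∧ F) ∧ F) ∧ ((F ∨ F) ∨ (F ∧ F))
  →1  F ∧ ((F ∨ F) ∨ (F ∧ F))
  →2  F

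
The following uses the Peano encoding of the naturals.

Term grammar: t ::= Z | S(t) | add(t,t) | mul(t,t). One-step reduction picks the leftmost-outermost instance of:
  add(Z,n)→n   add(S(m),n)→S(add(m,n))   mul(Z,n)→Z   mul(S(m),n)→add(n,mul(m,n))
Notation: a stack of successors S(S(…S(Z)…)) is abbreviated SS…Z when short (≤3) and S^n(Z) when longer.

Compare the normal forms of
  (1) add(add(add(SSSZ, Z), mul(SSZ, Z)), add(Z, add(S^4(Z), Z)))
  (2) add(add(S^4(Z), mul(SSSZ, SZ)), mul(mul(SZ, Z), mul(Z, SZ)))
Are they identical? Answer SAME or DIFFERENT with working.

Term A:
  start: add(add(add(SSSZ, Z), mul(SSZ, Z)), add(Z, add(S^4(Z), Z)))
  →1  add(add(S(add(SSZ, Z)), mul(SSZ, Z)), add(Z, add(S^4(Z), Z)))
  →2  add(S(add(add(SSZ, Z), mul(SSZ, Z))), add(Z, add(S^4(Z), Z)))
  →3  S(add(add(add(SSZ, Z), mul(SSZ, Z)), add(Z, add(S^4(Z), Z))))
  →4  S(add(add(S(add(SZ, Z)), mul(SSZ, Z)), add(Z, add(S^4(Z), Z))))
  →5  S(add(S(add(add(SZ, Z), mul(SSZ, Z))), add(Z, add(S^4(Z), Z))))
  →6  S(S(add(add(add(SZ, Z), mul(SSZ, Z)), add(Z, add(S^4(Z), Z)))))
  →7  S(S(add(add(S(add(Z, Z)), mul(SSZ, Z)), add(Z, add(S^4(Z), Z)))))
  →8  S(S(add(S(add(add(Z, Z), mul(SSZ, Z))), add(Z, add(S^4(Z), Z)))))
  →9  S(S(S(add(add(add(Z, Z), mul(SSZ, Z)), add(Z, add(S^4(Z), Z))))))
  →10  S(S(S(add(add(Z, mul(SSZ, Z)), add(Z, add(S^4(Z), Z))))))
  →11  S(S(S(add(mul(SSZ, Z), add(Z, add(S^4(Z), Z))))))
  →12  S(S(S(add(add(Z, mul(SZ, Z)), add(Z, add(S^4(Z), Z))))))
  →13  S(S(S(add(mul(SZ, Z), add(Z, add(S^4(Z), Z))))))
  →14  S(S(S(add(add(Z, mul(Z, Z)), add(Z, add(S^4(Z), Z))))))
  →15  S(S(S(add(mul(Z, Z), add(Z, add(S^4(Z), Z))))))
  →16  S(S(S(add(Z, add(Z, add(S^4(Z), Z))))))
  →17  S(S(S(add(Z, add(S^4(Z), Z)))))
  →18  S(S(S(add(S^4(Z), Z))))
  →19  S(S(S(S(add(SSSZ, Z)))))
  →20  S(S(S(S(S(add(SSZ, Z))))))
  →21  S(S(S(S(S(S(add(SZ, Z)))))))
  →22  S(S(S(S(S(S(S(add(Z, Z))))))))
  →23  S^7(Z)

Term B:
  start: add(add(S^4(Z), mul(SSSZ, SZ)), mul(mul(SZ, Z), mul(Z, SZ)))
  →1  add(S(add(SSSZ, mul(SSSZ, SZ))), mul(mul(SZ, Z), mul(Z, SZ)))
  →2  S(add(add(SSSZ, mul(SSSZ, SZ)), mul(mul(SZ, Z), mul(Z, SZ))))
  →3  S(add(S(add(SSZ, mul(SSSZ, SZ))), mul(mul(SZ, Z), mul(Z, SZ))))
  →4  S(S(add(add(SSZ, mul(SSSZ, SZ)), mul(mul(SZ, Z), mul(Z, SZ)))))
  →5  S(S(add(S(add(SZ, mul(SSSZ, SZ))), mul(mul(SZ, Z), mul(Z, SZ)))))
  →6  S(S(S(add(add(SZ, mul(SSSZ, SZ)), mul(mul(SZ, Z), mul(Z, SZ))))))
  →7  S(S(S(add(S(add(Z, mul(SSSZ, SZ))), mul(mul(SZ, Z), mul(Z, SZ))))))
  →8  S(S(S(S(add(add(Z, mul(SSSZ, SZ)), mul(mul(SZ, Z), mul(Z, SZ)))))))
  →9  S(S(S(S(add(mul(SSSZ, SZ), mul(mul(SZ, Z), mul(Z, SZ)))))))
  →10  S(S(S(S(add(add(SZ, mul(SSZ, SZ)), mul(mul(SZ, Z), mul(Z, SZ)))))))
  →11  S(S(S(S(add(S(add(Z, mul(SSZ, SZ))), mul(mul(SZ, Z), mul(Z, SZ)))))))
  →12  S(S(S(S(S(add(add(Z, mul(SSZ, SZ)), mul(mul(SZ, Z), mul(Z, SZ))))))))
  →13  S(S(S(S(S(add(mul(SSZ, SZ), mul(mul(SZ, Z), mul(Z, SZ))))))))
  →14  S(S(S(S(S(add(add(SZ, mul(SZ, SZ)), mul(mul(SZ, Z), mul(Z, SZ))))))))
  →15  S(S(S(S(S(add(S(add(Z, mul(SZ, SZ))), mul(mul(SZ, Z), mul(Z, SZ))))))))
  →16  S(S(S(S(S(S(add(add(Z, mul(SZ, SZ)), mul(mul(SZ, Z), mul(Z, SZ)))))))))
  →17  S(S(S(S(S(S(add(mul(SZ, SZ), mul(mul(SZ, Z), mul(Z, SZ)))))))))
  →18  S(S(S(S(S(S(add(add(SZ, mul(Z, SZ)), mul(mul(SZ, Z), mul(Z, SZ)))))))))
  →19  S(S(S(S(S(S(add(S(add(Z, mul(Z, SZ))), mul(mul(SZ, Z), mul(Z, SZ)))))))))
  →20  S(S(S(S(S(S(S(add(add(Z, mul(Z, SZ)), mul(mul(SZ, Z), mul(Z, SZ))))))))))
  →21  S(S(S(S(S(S(S(add(mul(Z, SZ), mul(mul(SZ, Z), mul(Z, SZ))))))))))
  →22  S(S(S(S(S(S(S(add(Z, mul(mul(SZ, Z), mul(Z, SZ))))))))))
  →23  S(S(S(S(S(S(S(mul(mul(SZ, Z), mul(Z, SZ)))))))))
  →24  S(S(S(S(S(S(S(mul(add(Z, mul(Z, Z)), mul(Z, SZ)))))))))
  →25  S(S(S(S(S(S(S(mul(mul(Z, Z), mul(Z, SZ)))))))))
  →26  S(S(S(S(S(S(S(mul(Z, mul(Z, SZ)))))))))
  →27  S^7(Z)

Answer: SAME — A ⇓ S^7(Z), B ⇓ S^7(Z)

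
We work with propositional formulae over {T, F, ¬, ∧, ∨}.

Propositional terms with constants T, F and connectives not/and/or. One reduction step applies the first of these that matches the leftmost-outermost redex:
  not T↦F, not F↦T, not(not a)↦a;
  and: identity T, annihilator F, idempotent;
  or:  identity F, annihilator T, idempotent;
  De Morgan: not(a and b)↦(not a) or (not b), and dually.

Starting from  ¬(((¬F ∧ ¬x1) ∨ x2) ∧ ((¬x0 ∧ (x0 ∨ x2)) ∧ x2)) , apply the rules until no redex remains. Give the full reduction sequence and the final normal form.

  start: ¬(((¬F ∧ ¬x1) ∨ x2) ∧ ((¬x0 ∧ (x0 ∨ x2)) ∧ x2))
  [1] ¬((¬F ∧ ¬x1) ∨ x2) ∨ ¬((¬x0 ∧ (x0 ∨ x2)) ∧ x2)
  [2] (¬(¬F ∧ ¬x1) ∧ ¬x2) ∨ ¬((¬x0 ∧ (x0 ∨ x2)) ∧ x2)
  [3] ((¬¬F ∨ ¬¬x1) ∧ ¬x2) ∨ ¬((¬x0 ∧ (x0 ∨ x2)) ∧ x2)
  [4] ((F ∨ ¬¬x1) ∧ ¬x2) ∨ ¬((¬x0 ∧ (x0 ∨ x2)) ∧ x2)
  [5] (¬¬x1 ∧ ¬x2) ∨ ¬((¬x0 ∧ (x0 ∨ x2)) ∧ x2)
  [6] (x1 ∧ ¬x2) ∨ ¬((¬x0 ∧ (x0 ∨ x2)) ∧ x2)
  [7] (x1 ∧ ¬x2) ∨ (¬(¬x0 ∧ (x0 ∨ x2)) ∨ ¬x2)
  [8] (x1 ∧ ¬x2) ∨ ((¬¬x0 ∨ ¬(x0 ∨ x2)) ∨ ¬x2)
  [9] (x1 ∧ ¬x2) ∨ ((x0 ∨ ¬(x0 ∨ x2)) ∨ ¬x2)
  [10] (x1 ∧ ¬x2) ∨ ((x0 ∨ (¬x0 ∧ ¬x2)) ∨ ¬x2)

Answer: normal form = (x1 ∧ ¬x2) ∨ ((x0 ∨ (¬x0 ∧ ¬x2)) ∨ ¬x2)  (in 10 steps)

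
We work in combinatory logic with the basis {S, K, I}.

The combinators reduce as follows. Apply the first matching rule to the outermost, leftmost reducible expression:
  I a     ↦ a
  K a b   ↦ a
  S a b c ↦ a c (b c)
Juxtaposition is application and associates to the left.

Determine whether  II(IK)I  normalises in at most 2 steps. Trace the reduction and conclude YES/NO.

Answer: NO — after 2 steps the term is IKI, not yet normal

Derivation:
  start: II(IK)I
  →1  I(IK)I
  →2  IKI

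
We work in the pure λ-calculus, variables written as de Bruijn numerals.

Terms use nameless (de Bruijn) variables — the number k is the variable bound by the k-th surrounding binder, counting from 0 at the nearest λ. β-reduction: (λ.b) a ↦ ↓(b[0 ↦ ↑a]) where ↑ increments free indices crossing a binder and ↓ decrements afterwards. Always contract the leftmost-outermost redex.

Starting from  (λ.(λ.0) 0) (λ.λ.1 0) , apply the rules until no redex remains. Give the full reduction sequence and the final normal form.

  start: (λ.(λ.0) 0) (λ.λ.1 0)
  step 1: (λ.0) (λ.λ.1 0)
  step 2: λ.λ.1 0

Answer: normal form = λ.λ.1 0  (in 2 steps)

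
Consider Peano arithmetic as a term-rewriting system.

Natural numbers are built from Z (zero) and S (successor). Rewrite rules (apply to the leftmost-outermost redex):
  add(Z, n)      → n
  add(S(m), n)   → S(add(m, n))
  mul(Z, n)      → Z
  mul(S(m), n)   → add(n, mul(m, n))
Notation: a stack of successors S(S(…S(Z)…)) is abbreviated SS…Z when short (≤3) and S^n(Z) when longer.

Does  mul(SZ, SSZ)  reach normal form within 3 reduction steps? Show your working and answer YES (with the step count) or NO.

Answer: NO — after 3 steps the term is S(S(add(Z, mul(Z, SSZ)))), not yet normal

Reduction:
  start: mul(SZ, SSZ)
  step 1: add(SSZ, mul(Z, SSZ))
  step 2: S(add(SZ, mul(Z, SSZ)))
  step 3: S(S(add(Z, mul(Z, SSZ))))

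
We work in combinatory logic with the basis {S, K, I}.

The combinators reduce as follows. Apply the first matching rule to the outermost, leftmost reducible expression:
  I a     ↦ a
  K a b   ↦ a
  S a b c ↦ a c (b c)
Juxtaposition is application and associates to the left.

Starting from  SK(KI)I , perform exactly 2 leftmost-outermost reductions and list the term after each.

Answer: after 2 steps: I

Reduction:
  start: SK(KI)I
  [1] KI(KII)
  [2] I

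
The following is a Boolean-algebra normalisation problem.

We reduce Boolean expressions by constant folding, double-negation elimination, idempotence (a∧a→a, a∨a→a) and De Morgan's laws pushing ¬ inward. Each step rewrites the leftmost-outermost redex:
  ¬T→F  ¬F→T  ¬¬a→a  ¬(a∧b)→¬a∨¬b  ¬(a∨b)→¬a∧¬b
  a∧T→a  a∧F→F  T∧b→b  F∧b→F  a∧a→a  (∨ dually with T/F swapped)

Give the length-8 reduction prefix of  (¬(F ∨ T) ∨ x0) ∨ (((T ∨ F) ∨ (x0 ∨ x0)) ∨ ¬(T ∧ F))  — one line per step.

  start: (¬(F ∨ T) ∨ x0) ∨ (((T ∨ F) ∨ (x0 ∨ x0)) ∨ ¬(T ∧ F))
  [1] ((¬F ∧ ¬T) ∨ x0) ∨ (((T ∨ F) ∨ (x0 ∨ x0)) ∨ ¬(T ∧ F))
  [2] ((T ∧ ¬T) ∨ x0) ∨ (((T ∨ F) ∨ (x0 ∨ x0)) ∨ ¬(T ∧ F))
  [3] (¬T ∨ x0) ∨ (((T ∨ F) ∨ (x0 ∨ x0)) ∨ ¬(T ∧ F))
  [4] (F ∨ x0) ∨ (((T ∨ F) ∨ (x0 ∨ x0)) ∨ ¬(T ∧ F))
  [5] x0 ∨ (((T ∨ F) ∨ (x0 ∨ x0)) ∨ ¬(T ∧ F))
  [6] x0 ∨ ((T ∨ (x0 ∨ x0)) ∨ ¬(T ∧ F))
  [7] x0 ∨ (T ∨ ¬(T ∧ F))
  [8] x0 ∨ T

Answer: after 8 steps: x0 ∨ T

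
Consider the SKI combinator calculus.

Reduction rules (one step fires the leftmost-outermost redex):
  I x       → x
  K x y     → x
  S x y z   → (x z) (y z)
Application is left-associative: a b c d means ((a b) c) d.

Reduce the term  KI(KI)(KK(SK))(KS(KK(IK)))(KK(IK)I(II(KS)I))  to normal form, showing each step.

  start: KI(KI)(KK(SK))(KS(KK(IK)))(KK(IK)I(II(KS)I))
  step 1: I(KK(SK))(KS(KK(IK)))(KK(IK)I(II(KS)I))
  step 2: KK(SK)(KS(KK(IK)))(KK(IK)I(II(KS)I))
  step 3: K(KS(KK(IK)))(KK(IK)I(II(KS)I))
  step 4: KS(KK(IK))
  step 5: S

Answer: normal form = S  (in 5 steps)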